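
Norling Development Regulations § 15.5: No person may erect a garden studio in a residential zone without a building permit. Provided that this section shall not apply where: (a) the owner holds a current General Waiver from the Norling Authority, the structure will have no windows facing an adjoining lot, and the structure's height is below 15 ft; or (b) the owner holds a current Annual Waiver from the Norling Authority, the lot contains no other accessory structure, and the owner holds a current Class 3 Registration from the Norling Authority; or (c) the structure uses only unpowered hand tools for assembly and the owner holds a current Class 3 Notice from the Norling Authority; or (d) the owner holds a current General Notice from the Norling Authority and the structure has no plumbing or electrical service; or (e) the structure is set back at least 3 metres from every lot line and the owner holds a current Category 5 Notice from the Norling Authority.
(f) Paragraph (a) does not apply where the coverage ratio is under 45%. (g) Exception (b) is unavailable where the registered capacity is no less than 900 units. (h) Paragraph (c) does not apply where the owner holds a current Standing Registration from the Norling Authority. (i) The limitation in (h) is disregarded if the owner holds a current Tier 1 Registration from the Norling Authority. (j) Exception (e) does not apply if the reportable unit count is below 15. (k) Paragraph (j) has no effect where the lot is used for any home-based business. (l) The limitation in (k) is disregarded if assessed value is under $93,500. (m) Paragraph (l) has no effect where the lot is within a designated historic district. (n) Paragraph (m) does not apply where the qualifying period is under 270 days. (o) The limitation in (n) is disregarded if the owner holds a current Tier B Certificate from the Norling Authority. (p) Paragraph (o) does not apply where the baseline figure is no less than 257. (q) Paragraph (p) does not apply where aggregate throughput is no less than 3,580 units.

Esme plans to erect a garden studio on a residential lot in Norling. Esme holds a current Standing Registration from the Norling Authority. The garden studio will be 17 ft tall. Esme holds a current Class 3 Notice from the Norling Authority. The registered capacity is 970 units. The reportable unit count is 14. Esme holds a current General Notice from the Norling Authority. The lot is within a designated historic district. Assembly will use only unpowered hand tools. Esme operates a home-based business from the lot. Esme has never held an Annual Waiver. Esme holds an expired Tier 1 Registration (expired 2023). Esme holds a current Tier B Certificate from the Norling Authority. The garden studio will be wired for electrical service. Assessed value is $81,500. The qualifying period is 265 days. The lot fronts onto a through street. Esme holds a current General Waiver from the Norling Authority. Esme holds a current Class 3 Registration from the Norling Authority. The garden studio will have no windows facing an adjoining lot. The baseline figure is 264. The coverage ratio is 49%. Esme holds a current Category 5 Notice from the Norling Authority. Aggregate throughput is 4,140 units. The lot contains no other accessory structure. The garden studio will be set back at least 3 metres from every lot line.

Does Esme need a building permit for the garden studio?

No — exception (e) applies; Esme does not need a building permit.

Exception (a) fails — the structure's height is 17 ft, not below 15 ft.
Exception (b) requires that the owner holds a current Annual Waiver from the Norling Authority; but the Annual Waiver is not current, so (b) is unavailable.
Exception (c) is satisfied on its face — assembly uses only hand tools; a current Class 3 Notice is held. Turning to paragraphs (h)–(i): (h) operates against (c): a current Standing Registration is held. (i), which would lift (h), is inapplicable — no current Tier 1 Registration is held. Exception (c) does not apply.
Exception (d) does not apply: electrical service is planned.
Exception (e): the setback is at least 3 m on every side; a current Category 5 Notice is held — every condition holds. Applying paragraphs (j)–(q): (j) is triggered (the reportable unit count is 14, below the 15 limit), but is set aside by (k): (k) operates against (j): a home-based business operates on the lot. (l) applies (assessed value is $81,500, under the $93,500 limit), but is set aside by (m): (m) is engaged — the lot is in a historic district. (n) is engaged (the qualifying period is 265 days, under the 270 days limit), but is overridden by (o): (o) is triggered — a current Tier B Certificate is held. (p) would limit (o) — the baseline figure is 264, meeting the 257 threshold — but (q) sets (p) aside: (q) operates against (p): aggregate throughput is 4,140 units, meeting the 3,580 units threshold. Exception (e) stands.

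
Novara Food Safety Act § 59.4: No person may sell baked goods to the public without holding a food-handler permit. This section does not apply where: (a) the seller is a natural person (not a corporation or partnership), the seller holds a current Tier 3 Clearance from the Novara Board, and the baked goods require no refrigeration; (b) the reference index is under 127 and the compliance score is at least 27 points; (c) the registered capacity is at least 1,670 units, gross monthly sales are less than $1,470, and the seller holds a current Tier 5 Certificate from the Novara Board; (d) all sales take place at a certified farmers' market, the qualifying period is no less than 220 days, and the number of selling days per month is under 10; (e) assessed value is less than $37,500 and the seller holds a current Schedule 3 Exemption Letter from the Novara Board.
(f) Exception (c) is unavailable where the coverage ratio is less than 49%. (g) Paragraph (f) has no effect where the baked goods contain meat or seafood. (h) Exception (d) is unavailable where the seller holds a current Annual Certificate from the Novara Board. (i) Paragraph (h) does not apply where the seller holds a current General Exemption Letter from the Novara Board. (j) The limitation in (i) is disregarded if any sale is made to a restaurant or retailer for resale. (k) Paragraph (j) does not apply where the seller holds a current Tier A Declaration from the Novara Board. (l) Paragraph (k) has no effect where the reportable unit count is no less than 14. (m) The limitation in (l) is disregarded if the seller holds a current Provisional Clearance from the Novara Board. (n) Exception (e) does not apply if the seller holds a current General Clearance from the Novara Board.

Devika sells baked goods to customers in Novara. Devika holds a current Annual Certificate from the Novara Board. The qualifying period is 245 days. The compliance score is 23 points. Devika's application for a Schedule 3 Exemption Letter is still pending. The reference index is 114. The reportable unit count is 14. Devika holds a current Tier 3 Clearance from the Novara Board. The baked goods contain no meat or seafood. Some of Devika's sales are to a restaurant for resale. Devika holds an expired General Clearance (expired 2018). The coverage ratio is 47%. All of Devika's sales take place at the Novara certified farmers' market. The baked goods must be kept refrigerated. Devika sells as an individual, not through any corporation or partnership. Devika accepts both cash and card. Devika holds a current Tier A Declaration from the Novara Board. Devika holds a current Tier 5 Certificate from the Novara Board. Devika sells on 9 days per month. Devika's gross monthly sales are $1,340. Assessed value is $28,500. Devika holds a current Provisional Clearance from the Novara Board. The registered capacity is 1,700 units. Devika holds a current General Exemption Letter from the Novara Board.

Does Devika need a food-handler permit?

Exception (a) does not apply: the baked goods require refrigeration.
Exception (b) does not apply: the compliance score is 23 points, short of 27 points.
All of (c)'s requirements are met (the registered capacity is 1,700 units, meeting the 1,670 units threshold; gross monthly sales are $1,340, less than the $1,470 limit; a current Tier 5 Certificate is held). But applying paragraphs (f)–(g): (f) operates against (c): the coverage ratio is 47%, less than the 49% limit. (g), which would lift (f), is inapplicable — the baked goods contain no meat or seafood. (c) is therefore removed.
Exception (d)'s conditions are all satisfied: all sales are at a certified farmers' market; the qualifying period is 245 days, meeting the 220 days threshold; the number of selling days per month is 9, under the 10 limit. Applying paragraphs (h)–(m): (h) would limit (d) — a current Annual Certificate is held — but (i) sets (h) aside: (i) applies — a current General Exemption Letter is held. (j) would limit (i) — some sales are to a restaurant for resale — but (k) sets (j) aside: (k) is triggered — a current Tier A Declaration is held. (l) applies (the reportable unit count is 14, meeting the 14 threshold), but is itself disapplied by (m): (m) operates against (l): a current Provisional Clearance is held. Exception (d) stands.
Exception (e) requires that the seller holds a current Schedule 3 Exemption Letter from the Novara Board; but there is no Schedule 3 Exemption Letter in force, so (e) is unavailable.

No — exception (d) applies; Devika is not required to hold a food-handler permit.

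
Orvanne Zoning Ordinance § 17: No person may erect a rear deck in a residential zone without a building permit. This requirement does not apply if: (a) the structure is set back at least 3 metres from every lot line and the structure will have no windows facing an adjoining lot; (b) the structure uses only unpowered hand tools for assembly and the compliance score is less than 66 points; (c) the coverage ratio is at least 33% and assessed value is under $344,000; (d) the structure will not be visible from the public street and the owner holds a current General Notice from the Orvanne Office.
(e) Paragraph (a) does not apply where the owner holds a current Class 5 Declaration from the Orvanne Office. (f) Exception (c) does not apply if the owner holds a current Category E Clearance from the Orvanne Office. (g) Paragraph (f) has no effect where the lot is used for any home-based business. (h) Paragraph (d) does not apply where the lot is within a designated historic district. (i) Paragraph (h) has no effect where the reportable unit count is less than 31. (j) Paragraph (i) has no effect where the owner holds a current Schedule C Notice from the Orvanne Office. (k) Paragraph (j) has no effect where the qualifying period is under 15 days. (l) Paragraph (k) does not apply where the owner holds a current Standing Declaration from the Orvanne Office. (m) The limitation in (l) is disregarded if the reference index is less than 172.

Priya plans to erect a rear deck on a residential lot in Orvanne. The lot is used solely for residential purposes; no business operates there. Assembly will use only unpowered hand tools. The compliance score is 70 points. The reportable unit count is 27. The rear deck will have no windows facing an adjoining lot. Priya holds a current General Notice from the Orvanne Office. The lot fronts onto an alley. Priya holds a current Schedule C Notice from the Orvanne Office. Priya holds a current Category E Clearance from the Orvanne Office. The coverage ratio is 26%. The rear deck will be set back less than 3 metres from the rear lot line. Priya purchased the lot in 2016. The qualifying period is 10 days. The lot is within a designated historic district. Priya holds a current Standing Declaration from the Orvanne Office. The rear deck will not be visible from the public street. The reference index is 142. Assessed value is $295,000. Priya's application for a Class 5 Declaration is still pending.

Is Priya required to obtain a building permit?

Exception (a) fails — the rear setback is under 3 m.
Exception (b) requires that the compliance score is less than 66 points; but the compliance score is 70 points, not less than 66 points, so (b) is unavailable.
Exception (c) does not apply: the coverage ratio is 26%, short of 33%.
Exception (d): the structure will not be visible from the street; a current General Notice is held — every condition holds. Applying paragraphs (h)–(m): (h) is engaged (the lot is in a historic district), but yields to (i): (i) operates against (h): the reportable unit count is 27, less than the 31 limit. (j) would limit (i) — a current Schedule C Notice is held — but (k) sets (j) aside: (k) operates against (j): the qualifying period is 10 days, under the 15 days limit. (l) is triggered (a current Standing Declaration is held), but yields to (m): (m) applies — the reference index is 142, less than the 172 limit. So (d) applies.

No — exception (d) applies; Priya does not need a building permit.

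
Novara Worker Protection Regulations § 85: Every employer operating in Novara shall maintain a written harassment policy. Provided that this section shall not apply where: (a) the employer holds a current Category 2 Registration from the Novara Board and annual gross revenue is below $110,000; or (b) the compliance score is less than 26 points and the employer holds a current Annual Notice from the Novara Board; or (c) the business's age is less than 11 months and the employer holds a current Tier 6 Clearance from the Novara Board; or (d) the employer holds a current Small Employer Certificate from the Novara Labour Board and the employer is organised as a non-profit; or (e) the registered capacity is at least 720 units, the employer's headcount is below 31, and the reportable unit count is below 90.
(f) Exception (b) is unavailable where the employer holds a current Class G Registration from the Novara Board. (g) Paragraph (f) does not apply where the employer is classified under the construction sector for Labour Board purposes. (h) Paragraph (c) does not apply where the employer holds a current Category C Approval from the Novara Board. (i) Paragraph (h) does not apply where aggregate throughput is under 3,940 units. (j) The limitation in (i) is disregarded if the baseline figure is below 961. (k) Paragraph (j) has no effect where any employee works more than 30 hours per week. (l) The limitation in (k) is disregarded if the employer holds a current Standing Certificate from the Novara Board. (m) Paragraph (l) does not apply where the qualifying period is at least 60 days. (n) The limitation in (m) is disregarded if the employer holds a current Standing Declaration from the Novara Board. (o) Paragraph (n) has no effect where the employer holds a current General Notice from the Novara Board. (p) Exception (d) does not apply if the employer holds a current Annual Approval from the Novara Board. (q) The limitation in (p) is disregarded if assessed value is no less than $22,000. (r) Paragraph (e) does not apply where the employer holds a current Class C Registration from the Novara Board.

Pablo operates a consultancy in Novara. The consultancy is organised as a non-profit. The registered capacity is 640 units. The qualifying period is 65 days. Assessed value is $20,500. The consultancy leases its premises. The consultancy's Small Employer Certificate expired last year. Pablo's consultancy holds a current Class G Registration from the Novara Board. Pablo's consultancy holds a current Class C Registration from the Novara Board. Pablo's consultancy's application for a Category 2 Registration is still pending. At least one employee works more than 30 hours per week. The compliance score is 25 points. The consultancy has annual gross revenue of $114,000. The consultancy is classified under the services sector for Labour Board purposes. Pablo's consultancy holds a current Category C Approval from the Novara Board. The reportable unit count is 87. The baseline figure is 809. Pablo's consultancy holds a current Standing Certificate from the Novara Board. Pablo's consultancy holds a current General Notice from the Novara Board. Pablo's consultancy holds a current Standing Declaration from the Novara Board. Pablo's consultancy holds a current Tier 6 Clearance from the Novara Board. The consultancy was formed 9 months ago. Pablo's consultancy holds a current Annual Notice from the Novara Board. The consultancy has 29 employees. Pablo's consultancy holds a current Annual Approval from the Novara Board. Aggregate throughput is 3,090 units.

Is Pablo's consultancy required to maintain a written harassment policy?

Exception (a) requires that the employer holds a current Category 2 Registration from the Novara Board; but no current Category 2 Registration is held, so (a) is unavailable.
Exception (b) is satisfied on its face — the compliance score is 25 points, less than the 26 points limit; a current Annual Notice is held. Turning to paragraphs (f)–(g): (f) operates against (b): a current Class G Registration is held. (g), which would lift (f), is inapplicable — the consultancy is classified under the services sector. Exception (b) does not apply.
All of (c)'s requirements are met (the business's age is 9 months, less than the 11 months limit; a current Tier 6 Clearance is held). Considering the limiting provisions: (h) would limit (c) — a current Category C Approval is held — but (i) sets (h) aside: (i) operates against (h): aggregate throughput is 3,090 units, under the 3,940 units limit. (j) would limit (i) — the baseline figure is 809, below the 961 limit — but (k) sets (j) aside: (k) operates — at least one employee exceeds 30 hours/week. (l) is engaged (a current Standing Certificate is held), but is itself disapplied by (m): (m) is triggered — the qualifying period is 65 days, meeting the 60 days threshold. (n) would limit (m) — a current Standing Declaration is held — but (o) sets (n) aside: (o) operates against (n): a current General Notice is held. (c) remains available.
Exception (d) does not apply: the Small Employer Certificate has expired.
Exception (e) requires that the registered capacity is at least 720 units; but the registered capacity is 640 units, short of 720 units, so (e) is unavailable.

No — exception (c) applies; Pablo's consultancy is not required to maintain a written harassment policy.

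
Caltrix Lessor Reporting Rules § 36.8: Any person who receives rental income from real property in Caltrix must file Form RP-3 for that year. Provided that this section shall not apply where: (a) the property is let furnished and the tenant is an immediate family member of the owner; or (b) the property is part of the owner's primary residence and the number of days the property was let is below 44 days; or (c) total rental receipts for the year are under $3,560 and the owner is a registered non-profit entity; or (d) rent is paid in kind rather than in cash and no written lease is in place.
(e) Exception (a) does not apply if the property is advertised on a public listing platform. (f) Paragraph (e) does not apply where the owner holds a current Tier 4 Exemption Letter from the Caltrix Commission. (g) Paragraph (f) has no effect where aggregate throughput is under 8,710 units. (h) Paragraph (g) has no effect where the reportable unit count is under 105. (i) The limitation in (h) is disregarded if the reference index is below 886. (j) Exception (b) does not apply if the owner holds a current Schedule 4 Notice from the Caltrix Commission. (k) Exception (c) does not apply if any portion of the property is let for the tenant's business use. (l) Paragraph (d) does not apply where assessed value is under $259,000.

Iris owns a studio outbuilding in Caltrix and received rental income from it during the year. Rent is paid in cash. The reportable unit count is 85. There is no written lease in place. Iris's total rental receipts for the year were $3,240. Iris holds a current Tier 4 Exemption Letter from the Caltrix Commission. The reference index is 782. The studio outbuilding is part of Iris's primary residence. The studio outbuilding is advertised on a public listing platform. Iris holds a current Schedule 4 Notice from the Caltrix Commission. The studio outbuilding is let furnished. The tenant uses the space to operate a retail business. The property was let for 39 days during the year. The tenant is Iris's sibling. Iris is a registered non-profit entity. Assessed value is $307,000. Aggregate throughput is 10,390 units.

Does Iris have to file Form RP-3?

Exception (a): the property is let furnished; the tenant is an immediate family member — every condition holds. Under paragraphs (e)–(i): (e) operates (the property is publicly advertised), but is displaced by (f): (f) applies — a current Tier 4 Exemption Letter is held. (g), which would lift (f), does not operate here — aggregate throughput is 10,390 units, not under 8,710 units. Exception (a) stands.
All of (b)'s requirements are met (the studio outbuilding is part of the primary residence; the number of days the property was let is 39 days, below the 44 days limit). But applying paragraph (j): (j) operates against (b): a current Schedule 4 Notice is held. So (b) is unavailable.
Exception (c) is satisfied on its face — total rental receipts for the year are $3,240, under the $3,560 limit; Iris is a registered non-profit. However, paragraph (k) must be considered: (k) operates against (c): the space is let for business use. Exception (c) does not apply.
Exception (d) fails — rent is paid in cash.

No — exception (a) applies; Iris is not required to file Form RP-3.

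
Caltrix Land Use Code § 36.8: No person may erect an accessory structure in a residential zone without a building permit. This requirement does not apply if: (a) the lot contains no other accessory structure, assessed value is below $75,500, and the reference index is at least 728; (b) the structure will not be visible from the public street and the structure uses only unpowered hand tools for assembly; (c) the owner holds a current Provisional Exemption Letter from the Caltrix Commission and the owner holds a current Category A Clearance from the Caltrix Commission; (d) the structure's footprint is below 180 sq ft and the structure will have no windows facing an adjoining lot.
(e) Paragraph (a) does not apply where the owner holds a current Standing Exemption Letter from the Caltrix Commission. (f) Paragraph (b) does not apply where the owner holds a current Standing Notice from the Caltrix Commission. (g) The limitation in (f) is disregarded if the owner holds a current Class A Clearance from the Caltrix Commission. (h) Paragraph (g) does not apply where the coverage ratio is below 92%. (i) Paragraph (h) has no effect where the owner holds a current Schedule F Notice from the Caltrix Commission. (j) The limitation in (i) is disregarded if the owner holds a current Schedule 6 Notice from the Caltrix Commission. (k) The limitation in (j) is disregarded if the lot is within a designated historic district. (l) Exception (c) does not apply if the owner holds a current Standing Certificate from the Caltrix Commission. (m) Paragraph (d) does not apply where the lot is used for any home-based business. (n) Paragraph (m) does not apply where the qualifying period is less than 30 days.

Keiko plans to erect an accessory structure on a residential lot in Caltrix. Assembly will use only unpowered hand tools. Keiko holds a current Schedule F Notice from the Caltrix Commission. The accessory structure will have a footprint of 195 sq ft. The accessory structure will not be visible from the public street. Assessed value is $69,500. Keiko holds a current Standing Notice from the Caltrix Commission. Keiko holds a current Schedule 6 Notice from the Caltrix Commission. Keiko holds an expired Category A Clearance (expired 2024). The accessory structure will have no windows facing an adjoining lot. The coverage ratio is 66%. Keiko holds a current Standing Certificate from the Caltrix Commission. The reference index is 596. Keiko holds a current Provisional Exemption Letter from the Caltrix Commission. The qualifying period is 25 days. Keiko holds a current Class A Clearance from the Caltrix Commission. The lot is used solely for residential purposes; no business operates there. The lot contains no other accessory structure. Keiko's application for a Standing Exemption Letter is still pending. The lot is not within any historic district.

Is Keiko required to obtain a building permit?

Exception (a) fails — the reference index is 596, short of 728.
Exception (b): the structure will not be visible from the street; assembly uses only hand tools — every condition holds. But: (f) operates against (b): a current Standing Notice is held. (g) operates (a current Class A Clearance is held), but yields to (h): (h) operates against (g): the coverage ratio is 66%, below the 92% limit. (i) would limit (h) — a current Schedule F Notice is held — but (j) sets (i) aside: (j) operates against (i): a current Schedule 6 Notice is held. (k), which would lift (j), does not operate here — the lot is not in a historic district. So (b) is unavailable.
Exception (c) fails — the Category A Clearance is not current.
Exception (d) does not apply: the structure's footprint is 195 sq ft, not below 180 sq ft.
No exception applies. The general rule governs.

Yes — Keiko must obtain a building permit.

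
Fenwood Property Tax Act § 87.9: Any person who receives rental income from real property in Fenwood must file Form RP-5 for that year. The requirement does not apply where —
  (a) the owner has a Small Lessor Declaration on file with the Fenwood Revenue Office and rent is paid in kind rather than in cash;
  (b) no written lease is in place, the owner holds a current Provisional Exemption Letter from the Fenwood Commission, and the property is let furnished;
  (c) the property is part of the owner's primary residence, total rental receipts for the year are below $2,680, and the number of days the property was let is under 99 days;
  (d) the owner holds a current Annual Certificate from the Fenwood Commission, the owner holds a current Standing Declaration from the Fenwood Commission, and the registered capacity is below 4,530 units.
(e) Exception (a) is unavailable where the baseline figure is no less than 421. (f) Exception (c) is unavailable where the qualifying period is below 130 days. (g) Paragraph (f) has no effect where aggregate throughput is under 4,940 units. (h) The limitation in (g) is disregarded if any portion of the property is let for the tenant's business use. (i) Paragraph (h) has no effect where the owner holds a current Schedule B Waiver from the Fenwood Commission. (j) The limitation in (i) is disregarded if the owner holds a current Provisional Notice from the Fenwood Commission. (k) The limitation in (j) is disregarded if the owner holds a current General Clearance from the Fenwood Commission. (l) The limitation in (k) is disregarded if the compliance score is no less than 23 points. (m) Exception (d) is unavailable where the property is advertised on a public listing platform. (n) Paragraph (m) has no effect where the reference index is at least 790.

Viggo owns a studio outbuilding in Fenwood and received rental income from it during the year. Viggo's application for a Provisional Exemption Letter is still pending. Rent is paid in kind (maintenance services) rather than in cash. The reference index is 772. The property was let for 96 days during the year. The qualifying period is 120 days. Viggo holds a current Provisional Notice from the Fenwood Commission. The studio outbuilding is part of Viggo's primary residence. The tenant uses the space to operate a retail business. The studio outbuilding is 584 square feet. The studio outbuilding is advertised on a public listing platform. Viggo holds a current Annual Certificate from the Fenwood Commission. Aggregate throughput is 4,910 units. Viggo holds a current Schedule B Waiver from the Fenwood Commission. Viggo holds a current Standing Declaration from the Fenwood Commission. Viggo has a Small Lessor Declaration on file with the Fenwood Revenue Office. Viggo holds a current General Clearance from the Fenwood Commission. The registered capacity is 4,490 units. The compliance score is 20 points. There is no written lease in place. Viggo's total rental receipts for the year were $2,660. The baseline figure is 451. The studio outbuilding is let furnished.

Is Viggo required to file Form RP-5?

No — exception (c) applies; Viggo is not required to file Form RP-5.

All of (a)'s requirements are met (a Small Lessor Declaration is on file; rent is paid in kind). But applying paragraph (e): (e) operates against (a): the baseline figure is 451, meeting the 421 threshold. So (a) is unavailable.
Exception (b) does not apply: no current Provisional Exemption Letter is held.
Exception (c): the studio outbuilding is part of the primary residence; total rental receipts for the year are $2,660, below the $2,680 limit; the number of days the property was let is 96 days, under the 99 days limit — every condition holds. Considering the limiting provisions: (f) applies (the qualifying period is 120 days, below the 130 days limit), but yields to (g): (g) operates against (f): aggregate throughput is 4,910 units, under the 4,940 units limit. (h) operates (the space is let for business use), but yields to (i): (i) applies — a current Schedule B Waiver is held. (j) would limit (i) — a current Provisional Notice is held — but (k) sets (j) aside: (k) operates against (j): a current General Clearance is held. (l) is not triggered (the compliance score is 20 points, short of 23 points), so (k) stands. Exception (c) stands.
All of (d)'s requirements are met (a current Annual Certificate is held; a current Standing Declaration is held; the registered capacity is 4,490 units, below the 4,530 units limit). However, paragraphs (m)–(n) must be considered: (m) operates — the property is publicly advertised. (n), which would lift (m), is inapplicable — the reference index is 772, short of 790. So (d) is unavailable.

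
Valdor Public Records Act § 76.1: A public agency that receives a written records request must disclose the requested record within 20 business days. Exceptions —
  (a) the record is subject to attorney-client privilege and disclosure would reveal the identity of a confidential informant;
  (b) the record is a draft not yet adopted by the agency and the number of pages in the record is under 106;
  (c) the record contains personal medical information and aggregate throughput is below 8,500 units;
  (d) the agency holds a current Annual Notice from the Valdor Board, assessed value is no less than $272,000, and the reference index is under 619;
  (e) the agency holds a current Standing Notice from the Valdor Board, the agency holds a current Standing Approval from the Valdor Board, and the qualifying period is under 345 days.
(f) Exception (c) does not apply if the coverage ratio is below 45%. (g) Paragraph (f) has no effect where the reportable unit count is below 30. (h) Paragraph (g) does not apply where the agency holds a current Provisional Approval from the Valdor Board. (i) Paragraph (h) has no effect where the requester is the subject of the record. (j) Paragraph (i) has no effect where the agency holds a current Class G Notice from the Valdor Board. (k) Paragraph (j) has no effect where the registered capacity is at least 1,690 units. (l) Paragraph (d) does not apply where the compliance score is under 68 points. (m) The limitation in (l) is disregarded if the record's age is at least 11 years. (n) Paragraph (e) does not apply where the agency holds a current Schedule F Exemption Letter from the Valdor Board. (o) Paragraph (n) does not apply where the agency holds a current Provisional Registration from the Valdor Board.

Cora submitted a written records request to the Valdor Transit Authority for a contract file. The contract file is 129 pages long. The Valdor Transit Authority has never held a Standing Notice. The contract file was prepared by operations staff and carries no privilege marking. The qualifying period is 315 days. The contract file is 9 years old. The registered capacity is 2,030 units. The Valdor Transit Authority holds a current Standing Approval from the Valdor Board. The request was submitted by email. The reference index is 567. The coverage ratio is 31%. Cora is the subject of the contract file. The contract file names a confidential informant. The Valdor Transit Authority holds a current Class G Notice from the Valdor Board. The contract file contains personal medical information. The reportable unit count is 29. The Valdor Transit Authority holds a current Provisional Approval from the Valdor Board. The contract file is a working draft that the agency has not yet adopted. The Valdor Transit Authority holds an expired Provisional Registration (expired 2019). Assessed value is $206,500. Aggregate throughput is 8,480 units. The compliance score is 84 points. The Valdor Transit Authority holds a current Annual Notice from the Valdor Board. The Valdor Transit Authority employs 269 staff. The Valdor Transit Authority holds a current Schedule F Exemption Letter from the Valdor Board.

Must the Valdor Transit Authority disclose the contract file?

Exception (a) does not apply: the contract file carries no privilege marking.
Exception (b) does not apply: the number of pages in the record is 129, not under 106.
Exception (c) is satisfied on its face — the contract file contains personal medical information; aggregate throughput is 8,480 units, below the 8,500 units limit. Under paragraphs (f)–(k): (f) would limit (c) — the coverage ratio is 31%, below the 45% limit — but (g) sets (f) aside: (g) operates against (f): the reportable unit count is 29, below the 30 limit. (h) is triggered (a current Provisional Approval is held), but is itself disapplied by (i): (i) operates against (h): Cora is the subject of the contract file. (j) is engaged (a current Class G Notice is held), but is overridden by (k): (k) applies — the registered capacity is 2,030 units, meeting the 1,690 units threshold. Exception (c) stands.
Exception (d) requires that assessed value is no less than $272,000; but assessed value is $206,500, short of $272,000, so (d) is unavailable.
Exception (e) does not apply: the Standing Notice is not current.

No — exception (c) applies; the Valdor Transit Authority is not required to disclose the contract file.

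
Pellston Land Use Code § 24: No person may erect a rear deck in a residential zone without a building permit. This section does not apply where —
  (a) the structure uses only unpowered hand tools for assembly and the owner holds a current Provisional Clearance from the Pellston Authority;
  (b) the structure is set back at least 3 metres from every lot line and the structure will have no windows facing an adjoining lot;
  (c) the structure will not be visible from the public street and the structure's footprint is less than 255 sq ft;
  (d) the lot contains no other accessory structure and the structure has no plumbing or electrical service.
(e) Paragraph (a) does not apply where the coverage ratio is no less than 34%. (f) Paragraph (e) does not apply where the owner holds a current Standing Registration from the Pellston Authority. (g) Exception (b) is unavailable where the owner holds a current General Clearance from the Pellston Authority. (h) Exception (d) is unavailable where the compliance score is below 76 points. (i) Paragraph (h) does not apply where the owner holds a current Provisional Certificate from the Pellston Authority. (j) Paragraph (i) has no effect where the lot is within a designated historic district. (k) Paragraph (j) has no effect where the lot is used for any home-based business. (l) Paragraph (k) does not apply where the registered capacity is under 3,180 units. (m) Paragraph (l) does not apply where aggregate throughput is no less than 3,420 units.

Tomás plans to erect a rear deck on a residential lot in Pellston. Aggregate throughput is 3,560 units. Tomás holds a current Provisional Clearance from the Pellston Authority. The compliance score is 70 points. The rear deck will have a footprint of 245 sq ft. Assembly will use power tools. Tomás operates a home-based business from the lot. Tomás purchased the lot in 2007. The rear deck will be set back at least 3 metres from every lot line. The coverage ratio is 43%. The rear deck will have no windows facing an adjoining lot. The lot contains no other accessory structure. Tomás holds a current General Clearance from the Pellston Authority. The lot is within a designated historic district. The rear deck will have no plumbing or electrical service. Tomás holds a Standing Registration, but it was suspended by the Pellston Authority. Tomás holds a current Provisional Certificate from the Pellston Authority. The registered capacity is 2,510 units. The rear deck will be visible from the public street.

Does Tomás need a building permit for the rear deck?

No — exception (d) applies; Tomás does not need a building permit.

Exception (a) fails — assembly uses power tools.
All of (b)'s requirements are met (the setback is at least 3 m on every side; no windows face an adjoining lot). But: (g) operates against (b): a current General Clearance is held. So (b) is unavailable.
Exception (c) does not apply: the structure will be visible from the street.
Exception (d): the lot has no other accessory structure; there is no plumbing or electrical service — every condition holds. Under paragraphs (h)–(m): (h) would limit (d) — the compliance score is 70 points, below the 76 points limit — but (i) sets (h) aside: (i) operates — a current Provisional Certificate is held. (j) would limit (i) — the lot is in a historic district — but (k) sets (j) aside: (k) operates against (j): a home-based business operates on the lot. (l) would limit (k) — the registered capacity is 2,510 units, under the 3,180 units limit — but (m) sets (l) aside: (m) is engaged — aggregate throughput is 3,560 units, meeting the 3,420 units threshold. Exception (d) stands.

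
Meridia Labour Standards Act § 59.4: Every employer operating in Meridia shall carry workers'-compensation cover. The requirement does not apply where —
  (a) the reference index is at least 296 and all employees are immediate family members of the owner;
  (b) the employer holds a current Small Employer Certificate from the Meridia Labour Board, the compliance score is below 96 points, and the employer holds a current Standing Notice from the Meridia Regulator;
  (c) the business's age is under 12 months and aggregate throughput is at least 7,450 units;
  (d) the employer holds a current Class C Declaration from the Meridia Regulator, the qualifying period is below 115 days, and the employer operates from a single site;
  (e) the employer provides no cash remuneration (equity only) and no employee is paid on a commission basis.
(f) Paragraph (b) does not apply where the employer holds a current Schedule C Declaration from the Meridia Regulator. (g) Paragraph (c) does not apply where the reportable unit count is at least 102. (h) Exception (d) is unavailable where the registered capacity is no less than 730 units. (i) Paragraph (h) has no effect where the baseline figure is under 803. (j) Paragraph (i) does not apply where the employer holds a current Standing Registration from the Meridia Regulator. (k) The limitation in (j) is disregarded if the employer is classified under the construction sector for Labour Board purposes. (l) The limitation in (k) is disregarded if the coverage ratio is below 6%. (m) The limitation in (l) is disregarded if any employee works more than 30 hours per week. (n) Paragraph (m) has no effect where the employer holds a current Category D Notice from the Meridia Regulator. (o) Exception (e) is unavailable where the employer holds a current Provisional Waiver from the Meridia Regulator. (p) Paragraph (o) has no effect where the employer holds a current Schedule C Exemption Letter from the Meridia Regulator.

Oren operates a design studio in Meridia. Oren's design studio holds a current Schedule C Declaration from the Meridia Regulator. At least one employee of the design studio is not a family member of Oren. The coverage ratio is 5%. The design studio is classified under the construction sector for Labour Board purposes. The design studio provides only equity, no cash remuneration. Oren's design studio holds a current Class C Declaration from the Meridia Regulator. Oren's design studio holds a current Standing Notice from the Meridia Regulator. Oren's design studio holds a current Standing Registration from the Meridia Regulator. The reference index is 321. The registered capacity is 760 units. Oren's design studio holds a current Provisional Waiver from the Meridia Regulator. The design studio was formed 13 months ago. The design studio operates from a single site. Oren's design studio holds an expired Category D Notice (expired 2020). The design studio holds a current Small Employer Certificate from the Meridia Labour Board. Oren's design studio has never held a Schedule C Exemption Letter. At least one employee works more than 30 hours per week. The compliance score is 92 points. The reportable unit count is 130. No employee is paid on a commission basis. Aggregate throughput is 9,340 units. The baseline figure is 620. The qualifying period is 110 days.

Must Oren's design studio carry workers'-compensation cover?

Exception (a) fails — at least one employee is not a family member.
Exception (b)'s conditions are all satisfied: a current Small Employer Certificate is held; the compliance score is 92 points, below the 96 points limit; a current Standing Notice is held. However, paragraph (f) must be considered: (f) operates against (b): a current Schedule C Declaration is held. Exception (b) does not apply.
Exception (c) fails — the business's age is 13 months, not under 12 months.
Exception (d): a current Class C Declaration is held; the qualifying period is 110 days, below the 115 days limit; the employer operates from a single site — every condition holds. Applying paragraphs (h)–(n): (h) would limit (d) — the registered capacity is 760 units, meeting the 730 units threshold — but (i) sets (h) aside: (i) is engaged — the baseline figure is 620, under the 803 limit. (j) applies (a current Standing Registration is held), but is displaced by (k): (k) is triggered — the design studio is classified under the construction sector. (l) applies (the coverage ratio is 5%, below the 6% limit), but is itself disapplied by (m): (m) operates against (l): at least one employee exceeds 30 hours/week. (n), which would lift (m), is not engaged — the Category D Notice is not current. So (d) applies.
All of (e)'s requirements are met (remuneration is equity-only; no employee is paid on commission). However, paragraphs (o)–(p) must be considered: (o) applies — a current Provisional Waiver is held. (p), which would lift (o), is not engaged — there is no Schedule C Exemption Letter in force. So (e) is unavailable.

No — exception (d) applies; Oren's design studio is not required to carry workers'-compensation cover.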